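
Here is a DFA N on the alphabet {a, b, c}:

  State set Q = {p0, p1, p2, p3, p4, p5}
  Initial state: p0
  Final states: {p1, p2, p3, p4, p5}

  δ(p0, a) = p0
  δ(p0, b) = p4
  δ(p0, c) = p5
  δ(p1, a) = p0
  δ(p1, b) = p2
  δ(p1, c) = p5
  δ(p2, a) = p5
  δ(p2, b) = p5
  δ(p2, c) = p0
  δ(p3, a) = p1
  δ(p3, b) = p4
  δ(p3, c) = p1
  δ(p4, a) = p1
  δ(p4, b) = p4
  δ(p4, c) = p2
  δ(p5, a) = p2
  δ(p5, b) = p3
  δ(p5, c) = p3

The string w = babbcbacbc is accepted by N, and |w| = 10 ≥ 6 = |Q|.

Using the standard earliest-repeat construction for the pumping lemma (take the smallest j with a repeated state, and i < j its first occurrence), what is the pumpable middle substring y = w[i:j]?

abbcb

State sequence: p0 -b-> p4 -a-> p1 -b-> p2 -b-> p5 -c-> p3 -b-> p4 -a-> p1 -c-> p5 -b-> p3 -c-> p1
First repeat at step 6: p4 was already visited.

So i = 1, j = 6, giving x = w[0:1] = b, y = w[1:6] = abbcb, z = w[6:10] = acbc.
Check: |xy| = 6 ≤ 6 and |y| = 5 ≥ 1. Reading y takes N from p4 back to p4, so every xyⁱz is accepted.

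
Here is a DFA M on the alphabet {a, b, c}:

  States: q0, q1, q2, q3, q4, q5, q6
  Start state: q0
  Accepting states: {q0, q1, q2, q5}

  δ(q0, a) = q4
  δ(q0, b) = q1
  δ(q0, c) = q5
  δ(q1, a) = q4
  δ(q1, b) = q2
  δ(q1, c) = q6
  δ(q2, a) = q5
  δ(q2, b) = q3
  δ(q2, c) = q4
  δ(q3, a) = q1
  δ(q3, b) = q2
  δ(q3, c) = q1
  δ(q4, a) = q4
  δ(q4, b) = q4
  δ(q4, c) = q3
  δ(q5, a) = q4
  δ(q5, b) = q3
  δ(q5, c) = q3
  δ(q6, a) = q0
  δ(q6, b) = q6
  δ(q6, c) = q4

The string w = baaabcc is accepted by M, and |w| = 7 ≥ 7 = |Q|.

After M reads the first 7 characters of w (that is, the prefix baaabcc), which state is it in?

Run of M on the first 7 characters of w = b a a a b c c:
  step 0: q0  (start)
  step 1: q1  (read b: q0→q1)
  step 2: q4  (read a: q1→q4)
  step 3: q4  (read a: q4→q4)
  step 4: q4  (read a: q4→q4)
  step 5: q4  (read b: q4→q4)
  step 6: q3  (read c: q4→q3)
  step 7: q1  (read c: q3→q1)

After reading 7 characters, M is in state q1.

q1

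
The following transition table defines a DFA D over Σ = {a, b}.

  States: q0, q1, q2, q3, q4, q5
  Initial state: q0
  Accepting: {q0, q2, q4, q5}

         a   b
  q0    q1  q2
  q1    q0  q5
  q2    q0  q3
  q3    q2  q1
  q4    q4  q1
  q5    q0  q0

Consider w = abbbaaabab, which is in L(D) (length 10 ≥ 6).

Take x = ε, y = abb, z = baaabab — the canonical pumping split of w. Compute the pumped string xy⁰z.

xy⁰z = xz = ε·baaabab = baaabab.
Reading y = abb takes D from q0 back to q0, so after x the machine is still in q0, and z then leads to the accepting state q2. Hence baaabab ∈ L(D).

baaabab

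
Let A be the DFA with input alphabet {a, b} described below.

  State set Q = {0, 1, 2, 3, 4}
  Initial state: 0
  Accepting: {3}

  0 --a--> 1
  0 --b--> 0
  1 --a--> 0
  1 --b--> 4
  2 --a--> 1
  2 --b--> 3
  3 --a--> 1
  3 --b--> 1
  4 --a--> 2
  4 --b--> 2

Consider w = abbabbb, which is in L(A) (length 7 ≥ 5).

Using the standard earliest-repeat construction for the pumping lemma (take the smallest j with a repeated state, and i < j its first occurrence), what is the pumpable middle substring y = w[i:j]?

bba

State sequence: 0 -a-> 1 -b-> 4 -b-> 2 -a-> 1 -b-> 4 -b-> 2 -b-> 3
First repeat at step 4: 1 was already visited.

So i = 1, j = 4, giving x = w[0:1] = a, y = w[1:4] = bba, z = w[4:7] = bbb.
Check: |xy| = 4 ≤ 5 and |y| = 3 ≥ 1. Reading y takes A from 1 back to 1, so every xyⁱz is accepted.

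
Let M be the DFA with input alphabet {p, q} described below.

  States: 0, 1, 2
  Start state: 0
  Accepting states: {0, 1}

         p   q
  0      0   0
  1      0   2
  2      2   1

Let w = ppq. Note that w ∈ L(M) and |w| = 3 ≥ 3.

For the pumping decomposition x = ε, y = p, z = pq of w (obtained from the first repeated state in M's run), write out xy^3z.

xy^3z = ε·p·p·p·pq = ppppq.
Reading y = p takes M from 0 back to 0, so after x·y·y·y the machine is still in 0, and z then leads to the accepting state 0. Hence ppppq ∈ L(M).

ppppq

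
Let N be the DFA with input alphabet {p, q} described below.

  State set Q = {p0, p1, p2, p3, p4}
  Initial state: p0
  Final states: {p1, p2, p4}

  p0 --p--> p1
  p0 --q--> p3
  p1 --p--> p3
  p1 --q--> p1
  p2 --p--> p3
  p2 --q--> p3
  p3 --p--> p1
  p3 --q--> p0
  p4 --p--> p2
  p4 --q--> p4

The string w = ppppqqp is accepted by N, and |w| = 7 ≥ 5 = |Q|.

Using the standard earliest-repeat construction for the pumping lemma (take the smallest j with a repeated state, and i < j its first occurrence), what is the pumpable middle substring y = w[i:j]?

State sequence: p0 -p-> p1 -p-> p3 -p-> p1 -p-> p3 -q-> p0 -q-> p3 -p-> p1
First repeat at step 3: p1 was already visited.

So i = 1, j = 3, giving x = w[0:1] = p, y = w[1:3] = pp, z = w[3:7] = pqqp.
Check: |xy| = 3 ≤ 5 and |y| = 2 ≥ 1. Reading y takes N from p1 back to p1, so every xyⁱz is accepted.

pp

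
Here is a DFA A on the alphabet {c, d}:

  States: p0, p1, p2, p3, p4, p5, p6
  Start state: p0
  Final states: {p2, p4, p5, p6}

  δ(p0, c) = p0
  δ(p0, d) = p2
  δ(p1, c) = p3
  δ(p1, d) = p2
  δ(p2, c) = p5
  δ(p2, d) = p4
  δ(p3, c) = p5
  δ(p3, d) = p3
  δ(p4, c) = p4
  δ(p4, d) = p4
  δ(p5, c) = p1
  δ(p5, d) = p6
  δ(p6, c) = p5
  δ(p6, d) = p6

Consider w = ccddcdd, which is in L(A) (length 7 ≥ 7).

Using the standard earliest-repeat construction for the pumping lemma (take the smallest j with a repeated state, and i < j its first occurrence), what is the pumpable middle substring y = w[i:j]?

c

State sequence: p0 -c-> p0 -c-> p0 -d-> p2 -d-> p4 -c-> p4 -d-> p4 -d-> p4
First repeat at step 1: p0 was already visited.

So i = 0, j = 1, giving x = w[0:0] = ε, y = w[0:1] = c, z = w[1:7] = cddcdd.
Check: |xy| = 1 ≤ 7 and |y| = 1 ≥ 1. Reading y takes A from p0 back to p0, so every xyⁱz is accepted.
Since A has 7 states, any run of length ≥ 7 visits 7+1 states, so by pigeonhole some state repeats within the first 7 steps — that repeat gives the pumpable loop.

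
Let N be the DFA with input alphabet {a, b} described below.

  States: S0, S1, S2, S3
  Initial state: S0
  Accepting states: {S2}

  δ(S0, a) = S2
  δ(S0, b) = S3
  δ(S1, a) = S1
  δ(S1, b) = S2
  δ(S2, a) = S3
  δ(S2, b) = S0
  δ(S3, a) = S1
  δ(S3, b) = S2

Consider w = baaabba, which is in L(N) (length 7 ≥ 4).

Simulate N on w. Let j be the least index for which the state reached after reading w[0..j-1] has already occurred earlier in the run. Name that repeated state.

S1

State sequence: S0 -b-> S3 -a-> S1 -a-> S1 -a-> S1 -b-> S2 -b-> S0 -a-> S2
First repeat at step 3: S1 was already visited.

The earliest repeat is at step j = 3: N is in S1, which it already visited at step i = 2.
The DFA has 4 states, so the proof of the pumping lemma guarantees a repeated state among the first 4+1 visited; the segment between the two visits is the pumpable y.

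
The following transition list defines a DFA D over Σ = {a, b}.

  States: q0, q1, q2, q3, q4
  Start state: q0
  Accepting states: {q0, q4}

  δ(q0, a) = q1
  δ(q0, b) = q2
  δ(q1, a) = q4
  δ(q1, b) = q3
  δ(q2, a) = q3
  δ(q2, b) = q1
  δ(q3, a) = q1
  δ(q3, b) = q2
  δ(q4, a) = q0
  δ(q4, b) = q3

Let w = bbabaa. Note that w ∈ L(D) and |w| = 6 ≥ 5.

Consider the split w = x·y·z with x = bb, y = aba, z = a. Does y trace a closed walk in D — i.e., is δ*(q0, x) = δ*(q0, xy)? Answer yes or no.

State sequence: q0 -b-> q2 -b-> q1 -a-> q4 -b-> q3 -a-> q1

After x (step 2): q1. After xy (step 5): q1.
They match, so y = aba drives D around a cycle from q1 back to itself; pumping y any number of times keeps D in q1 before reading z, and xyⁱz ∈ L(D) for every i ≥ 0.

yes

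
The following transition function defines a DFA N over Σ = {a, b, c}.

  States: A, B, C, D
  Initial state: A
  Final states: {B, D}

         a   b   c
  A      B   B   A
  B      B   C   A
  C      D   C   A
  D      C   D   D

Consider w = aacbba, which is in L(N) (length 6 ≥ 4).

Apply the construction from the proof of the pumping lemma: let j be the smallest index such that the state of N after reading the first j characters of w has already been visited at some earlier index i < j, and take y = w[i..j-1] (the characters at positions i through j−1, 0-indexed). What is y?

State sequence: A -a-> B -a-> B -c-> A -b-> B -b-> C -a-> D
First repeat at step 2: B was already visited.

So i = 1, j = 2, giving x = w[0:1] = a, y = w[1:2] = a, z = w[2:6] = cbba.
Check: |xy| = 2 ≤ 4 and |y| = 1 ≥ 1. Reading y takes N from B back to B, so every xyⁱz is accepted.
Since N has 4 states, any run of length ≥ 4 visits 4+1 states, so by pigeonhole some state repeats within the first 4 steps — that repeat gives the pumpable loop.

a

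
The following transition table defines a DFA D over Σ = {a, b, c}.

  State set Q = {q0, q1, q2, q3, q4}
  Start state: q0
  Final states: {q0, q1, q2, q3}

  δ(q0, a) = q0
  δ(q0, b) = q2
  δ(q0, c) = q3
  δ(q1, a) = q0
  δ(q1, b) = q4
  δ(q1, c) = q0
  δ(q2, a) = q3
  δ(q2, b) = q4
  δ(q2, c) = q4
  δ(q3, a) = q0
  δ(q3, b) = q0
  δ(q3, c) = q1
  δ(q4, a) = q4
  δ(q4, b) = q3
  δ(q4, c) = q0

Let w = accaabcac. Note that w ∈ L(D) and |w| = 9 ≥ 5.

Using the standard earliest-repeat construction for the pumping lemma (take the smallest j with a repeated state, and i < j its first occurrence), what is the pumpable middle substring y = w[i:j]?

a

State sequence: q0 -a-> q0 -c-> q3 -c-> q1 -a-> q0 -a-> q0 -b-> q2 -c-> q4 -a-> q4 -c-> q0
First repeat at step 1: q0 was already visited.

So i = 0, j = 1, giving x = w[0:0] = ε, y = w[0:1] = a, z = w[1:9] = ccaabcac.
Check: |xy| = 1 ≤ 5 and |y| = 1 ≥ 1. Reading y takes D from q0 back to q0, so every xyⁱz is accepted.
With |Q| = 5, pigeonhole forces a state repeat no later than step 5; the substring read between the first and second visits to that state can be pumped.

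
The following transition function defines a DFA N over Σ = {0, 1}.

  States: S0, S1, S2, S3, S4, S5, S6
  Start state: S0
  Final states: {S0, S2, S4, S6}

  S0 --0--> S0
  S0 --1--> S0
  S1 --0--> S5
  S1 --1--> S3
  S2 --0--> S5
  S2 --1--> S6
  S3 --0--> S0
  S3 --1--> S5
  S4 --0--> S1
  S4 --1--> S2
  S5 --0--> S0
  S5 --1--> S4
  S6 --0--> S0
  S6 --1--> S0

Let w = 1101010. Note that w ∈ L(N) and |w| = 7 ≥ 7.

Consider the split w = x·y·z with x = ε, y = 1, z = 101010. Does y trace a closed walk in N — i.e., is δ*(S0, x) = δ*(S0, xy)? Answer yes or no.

State sequence: S0 -1-> S0

After x (step 0): S0. After xy (step 1): S0.
They match, so y = 1 drives N around a cycle from S0 back to itself; pumping y any number of times keeps N in S0 before reading z, and xyⁱz ∈ L(N) for every i ≥ 0.

yes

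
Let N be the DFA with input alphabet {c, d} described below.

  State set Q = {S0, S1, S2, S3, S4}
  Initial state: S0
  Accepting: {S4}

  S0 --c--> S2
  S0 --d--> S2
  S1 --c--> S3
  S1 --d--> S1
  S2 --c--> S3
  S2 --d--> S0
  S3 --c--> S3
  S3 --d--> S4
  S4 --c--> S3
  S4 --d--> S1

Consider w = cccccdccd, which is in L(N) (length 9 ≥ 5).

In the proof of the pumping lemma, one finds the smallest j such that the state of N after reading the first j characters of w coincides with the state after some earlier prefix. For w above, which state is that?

S3

State sequence: S0 -c-> S2 -c-> S3 -c-> S3 -c-> S3 -c-> S3 -d-> S4 -c-> S3 -c-> S3 -d-> S4
First repeat at step 3: S3 was already visited.

The earliest repeat is at step j = 3: N is in S3, which it already visited at step i = 2.
Since N has 5 states, any run of length ≥ 5 visits 5+1 states, so by pigeonhole some state repeats within the first 5 steps — that repeat gives the pumpable loop.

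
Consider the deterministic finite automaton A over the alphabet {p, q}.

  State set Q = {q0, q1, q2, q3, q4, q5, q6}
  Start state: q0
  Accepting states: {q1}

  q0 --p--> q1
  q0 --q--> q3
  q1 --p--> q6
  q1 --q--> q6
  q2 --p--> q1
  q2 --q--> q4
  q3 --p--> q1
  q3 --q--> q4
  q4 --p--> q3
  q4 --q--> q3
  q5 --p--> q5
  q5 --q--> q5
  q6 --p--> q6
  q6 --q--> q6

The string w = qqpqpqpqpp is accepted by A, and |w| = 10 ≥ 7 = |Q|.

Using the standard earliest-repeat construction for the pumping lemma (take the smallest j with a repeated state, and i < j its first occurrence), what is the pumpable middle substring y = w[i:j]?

qp

Run of A on w = q q p q p q p q p p:
  step 0: q0  (start)
  step 1: q3  (read q: q0→q3)
  step 2: q4  (read q: q3→q4)
  step 3: q3  (read p: q4→q3)   ← first repeat (q3 seen earlier)
  step 4: q4  (read q: q3→q4)
  step 5: q3  (read p: q4→q3)
  step 6: q4  (read q: q3→q4)
  step 7: q3  (read p: q4→q3)
  step 8: q4  (read q: q3→q4)
  step 9: q3  (read p: q4→q3)
  step 10: q1  (read p: q3→q1)

So i = 1, j = 3, giving x = w[0:1] = q, y = w[1:3] = qp, z = w[3:10] = qpqpqpp.
Check: |xy| = 3 ≤ 7 and |y| = 2 ≥ 1. Reading y takes A from q3 back to q3, so every xyⁱz is accepted.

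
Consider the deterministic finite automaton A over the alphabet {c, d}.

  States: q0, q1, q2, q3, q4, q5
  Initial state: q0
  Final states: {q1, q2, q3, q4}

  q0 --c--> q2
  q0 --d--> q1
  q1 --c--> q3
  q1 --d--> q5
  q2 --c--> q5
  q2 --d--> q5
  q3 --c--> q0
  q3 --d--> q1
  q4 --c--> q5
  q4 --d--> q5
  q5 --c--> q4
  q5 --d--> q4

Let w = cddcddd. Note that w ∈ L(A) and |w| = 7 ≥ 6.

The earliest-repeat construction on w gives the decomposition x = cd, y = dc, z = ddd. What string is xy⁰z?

xy⁰z = xz = cd·ddd = cdddd.
Reading y = dc takes A from q5 back to q5, so after x the machine is still in q5, and z then leads to the accepting state q4. Hence cdddd ∈ L(A).

cdddd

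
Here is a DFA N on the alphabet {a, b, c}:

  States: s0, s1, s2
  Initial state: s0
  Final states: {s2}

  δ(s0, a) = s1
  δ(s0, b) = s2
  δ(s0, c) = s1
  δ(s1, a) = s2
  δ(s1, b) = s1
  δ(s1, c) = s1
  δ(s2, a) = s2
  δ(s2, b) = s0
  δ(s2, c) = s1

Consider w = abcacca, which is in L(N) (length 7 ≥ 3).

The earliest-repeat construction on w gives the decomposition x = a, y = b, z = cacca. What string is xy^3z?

xy^3z = a·b·b·b·cacca = abbbcacca.
Reading y = b takes N from s1 back to s1, so after x·y·y·y the machine is still in s1, and z then leads to the accepting state s2. Hence abbbcacca ∈ L(N).

abbbcacca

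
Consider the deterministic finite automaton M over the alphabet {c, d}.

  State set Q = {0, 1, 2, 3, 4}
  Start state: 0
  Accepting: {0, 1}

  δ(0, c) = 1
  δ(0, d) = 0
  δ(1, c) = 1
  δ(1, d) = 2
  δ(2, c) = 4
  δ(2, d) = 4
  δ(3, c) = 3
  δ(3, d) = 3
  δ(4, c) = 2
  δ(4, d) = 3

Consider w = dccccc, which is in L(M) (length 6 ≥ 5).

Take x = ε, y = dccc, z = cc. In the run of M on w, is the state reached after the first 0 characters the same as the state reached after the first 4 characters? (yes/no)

no

State sequence: 0 -d-> 0 -c-> 1 -c-> 1 -c-> 1

After x (step 0): 0. After xy (step 4): 1.
They differ (0 ≠ 1), so y is not a cycle from the state after x; this split is not the one the pumping-lemma construction produces, and pumping y need not keep the string in L(M).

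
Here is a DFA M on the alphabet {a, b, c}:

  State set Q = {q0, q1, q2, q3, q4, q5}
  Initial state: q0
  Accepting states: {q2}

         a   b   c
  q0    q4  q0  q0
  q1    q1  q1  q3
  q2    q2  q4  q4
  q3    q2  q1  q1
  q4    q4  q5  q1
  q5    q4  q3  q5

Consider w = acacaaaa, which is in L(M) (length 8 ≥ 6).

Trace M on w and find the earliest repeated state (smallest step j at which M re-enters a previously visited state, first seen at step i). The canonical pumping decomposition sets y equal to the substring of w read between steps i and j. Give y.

State sequence: q0 -a-> q4 -c-> q1 -a-> q1 -c-> q3 -a-> q2 -a-> q2 -a-> q2 -a-> q2
First repeat at step 3: q1 was already visited.

So i = 2, j = 3, giving x = w[0:2] = ac, y = w[2:3] = a, z = w[3:8] = caaaa.
Check: |xy| = 3 ≤ 6 and |y| = 1 ≥ 1. Reading y takes M from q1 back to q1, so every xyⁱz is accepted.
Pumping length from the standard proof: p = 6 (the number of states). The repeated state found above gives |xy| = j ≤ 6 and |y| = j − i ≥ 1.

a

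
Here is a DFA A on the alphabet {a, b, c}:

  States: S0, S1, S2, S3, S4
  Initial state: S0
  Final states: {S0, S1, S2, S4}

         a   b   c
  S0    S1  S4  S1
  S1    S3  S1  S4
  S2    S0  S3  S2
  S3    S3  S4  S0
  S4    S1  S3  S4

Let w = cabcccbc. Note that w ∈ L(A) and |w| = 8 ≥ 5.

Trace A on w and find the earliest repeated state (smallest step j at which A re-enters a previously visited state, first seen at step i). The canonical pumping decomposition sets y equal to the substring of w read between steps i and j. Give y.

c

Run of A on w = c a b c c c b c:
  step 0: S0  (start)
  step 1: S1  (read c: S0→S1)
  step 2: S3  (read a: S1→S3)
  step 3: S4  (read b: S3→S4)
  step 4: S4  (read c: S4→S4)   ← first repeat (S4 seen earlier)
  step 5: S4  (read c: S4→S4)
  step 6: S4  (read c: S4→S4)
  step 7: S3  (read b: S4→S3)
  step 8: S0  (read c: S3→S0)

So i = 3, j = 4, giving x = w[0:3] = cab, y = w[3:4] = c, z = w[4:8] = ccbc.
Check: |xy| = 4 ≤ 5 and |y| = 1 ≥ 1. Reading y takes A from S4 back to S4, so every xyⁱz is accepted.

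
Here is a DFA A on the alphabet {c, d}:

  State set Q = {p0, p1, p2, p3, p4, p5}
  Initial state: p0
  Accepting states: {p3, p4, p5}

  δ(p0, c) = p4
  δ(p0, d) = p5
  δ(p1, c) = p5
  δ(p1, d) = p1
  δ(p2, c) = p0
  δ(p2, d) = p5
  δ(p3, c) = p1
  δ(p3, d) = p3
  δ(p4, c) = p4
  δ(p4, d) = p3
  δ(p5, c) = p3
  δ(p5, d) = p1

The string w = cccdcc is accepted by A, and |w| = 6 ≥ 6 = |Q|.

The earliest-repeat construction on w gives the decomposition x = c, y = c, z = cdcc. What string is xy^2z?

xy^2z = c·c·c·cdcc = ccccdcc.
Reading y = c takes A from p4 back to p4, so after x·y·y the machine is still in p4, and z then leads to the accepting state p5. Hence ccccdcc ∈ L(A).

ccccdcc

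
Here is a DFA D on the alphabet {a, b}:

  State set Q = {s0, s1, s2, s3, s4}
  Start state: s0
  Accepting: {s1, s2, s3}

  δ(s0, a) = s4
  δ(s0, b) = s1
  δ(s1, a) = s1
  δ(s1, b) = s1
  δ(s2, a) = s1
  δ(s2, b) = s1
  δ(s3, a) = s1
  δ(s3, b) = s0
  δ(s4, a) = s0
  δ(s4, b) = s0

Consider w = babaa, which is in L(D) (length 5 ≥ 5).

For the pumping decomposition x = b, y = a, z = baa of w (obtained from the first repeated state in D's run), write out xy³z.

baaabaa

xy^3z = b·a·a·a·baa = baaabaa.
Reading y = a takes D from s1 back to s1, so after x·y·y·y the machine is still in s1, and z then leads to the accepting state s1. Hence baaabaa ∈ L(D).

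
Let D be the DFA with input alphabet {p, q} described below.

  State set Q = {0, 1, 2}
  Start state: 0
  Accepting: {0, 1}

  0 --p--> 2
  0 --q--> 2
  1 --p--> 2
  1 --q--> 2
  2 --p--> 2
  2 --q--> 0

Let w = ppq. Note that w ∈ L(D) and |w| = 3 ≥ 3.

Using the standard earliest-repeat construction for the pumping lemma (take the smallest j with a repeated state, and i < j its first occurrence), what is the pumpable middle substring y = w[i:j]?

p

Run of D on w = p p q:
  step 0: 0  (start)
  step 1: 2  (read p: 0→2)
  step 2: 2  (read p: 2→2)   ← first repeat (2 seen earlier)
  step 3: 0  (read q: 2→0)

So i = 1, j = 2, giving x = w[0:1] = p, y = w[1:2] = p, z = w[2:3] = q.
Check: |xy| = 2 ≤ 3 and |y| = 1 ≥ 1. Reading y takes D from 2 back to 2, so every xyⁱz is accepted.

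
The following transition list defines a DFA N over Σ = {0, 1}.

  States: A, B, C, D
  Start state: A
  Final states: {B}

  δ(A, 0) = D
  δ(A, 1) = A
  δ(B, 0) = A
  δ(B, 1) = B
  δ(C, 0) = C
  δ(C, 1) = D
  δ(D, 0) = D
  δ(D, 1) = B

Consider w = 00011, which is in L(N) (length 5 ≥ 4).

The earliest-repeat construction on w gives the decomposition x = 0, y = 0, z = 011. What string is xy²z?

xy^2z = 0·0·0·011 = 000011.
Reading y = 0 takes N from D back to D, so after x·y·y the machine is still in D, and z then leads to the accepting state B. Hence 000011 ∈ L(N).

000011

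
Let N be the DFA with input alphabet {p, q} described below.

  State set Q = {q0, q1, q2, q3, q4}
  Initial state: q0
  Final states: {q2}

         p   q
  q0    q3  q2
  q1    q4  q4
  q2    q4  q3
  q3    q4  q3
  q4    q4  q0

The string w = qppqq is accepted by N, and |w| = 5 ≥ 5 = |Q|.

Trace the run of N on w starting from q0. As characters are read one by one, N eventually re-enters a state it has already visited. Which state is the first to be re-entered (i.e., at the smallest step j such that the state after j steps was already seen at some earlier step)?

q4

State sequence: q0 -q-> q2 -p-> q4 -p-> q4 -q-> q0 -q-> q2
First repeat at step 3: q4 was already visited.

The earliest repeat is at step j = 3: N is in q4, which it already visited at step i = 2.
Since N has 5 states, any run of length ≥ 5 visits 5+1 states, so by pigeonhole some state repeats within the first 5 steps — that repeat gives the pumpable loop.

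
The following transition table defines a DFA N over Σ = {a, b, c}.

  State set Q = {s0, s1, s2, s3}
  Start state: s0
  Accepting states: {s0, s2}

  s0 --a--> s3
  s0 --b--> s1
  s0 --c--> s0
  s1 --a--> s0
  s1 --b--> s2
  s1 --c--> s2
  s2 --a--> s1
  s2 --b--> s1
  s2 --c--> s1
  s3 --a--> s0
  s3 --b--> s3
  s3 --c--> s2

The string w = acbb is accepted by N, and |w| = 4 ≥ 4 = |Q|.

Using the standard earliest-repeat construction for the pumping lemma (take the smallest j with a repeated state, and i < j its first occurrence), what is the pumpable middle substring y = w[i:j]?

bb

Run of N on w = a c b b:
  step 0: s0  (start)
  step 1: s3  (read a: s0→s3)
  step 2: s2  (read c: s3→s2)
  step 3: s1  (read b: s2→s1)
  step 4: s2  (read b: s1→s2)   ← first repeat (s2 seen earlier)

So i = 2, j = 4, giving x = w[0:2] = ac, y = w[2:4] = bb, z = w[4:4] = ε.
Check: |xy| = 4 ≤ 4 and |y| = 2 ≥ 1. Reading y takes N from s2 back to s2, so every xyⁱz is accepted.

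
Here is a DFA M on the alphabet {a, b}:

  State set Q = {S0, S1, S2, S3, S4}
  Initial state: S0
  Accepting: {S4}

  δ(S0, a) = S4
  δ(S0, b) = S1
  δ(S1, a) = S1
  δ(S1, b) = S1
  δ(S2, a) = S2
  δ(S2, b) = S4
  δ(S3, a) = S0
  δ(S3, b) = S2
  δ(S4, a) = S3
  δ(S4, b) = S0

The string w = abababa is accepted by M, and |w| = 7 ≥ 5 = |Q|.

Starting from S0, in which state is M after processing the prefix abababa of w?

S4

State sequence: S0 -a-> S4 -b-> S0 -a-> S4 -b-> S0 -a-> S4 -b-> S0 -a-> S4

After reading 7 characters, M is in state S4.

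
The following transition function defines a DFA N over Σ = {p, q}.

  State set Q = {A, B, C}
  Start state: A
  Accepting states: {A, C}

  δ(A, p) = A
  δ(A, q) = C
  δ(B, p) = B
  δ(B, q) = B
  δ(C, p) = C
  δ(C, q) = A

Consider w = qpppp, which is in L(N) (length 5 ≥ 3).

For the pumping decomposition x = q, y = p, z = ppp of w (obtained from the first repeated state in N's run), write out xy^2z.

xy^2z = q·p·p·ppp = qppppp.
Reading y = p takes N from C back to C, so after x·y·y the machine is still in C, and z then leads to the accepting state C. Hence qppppp ∈ L(N).

qppppp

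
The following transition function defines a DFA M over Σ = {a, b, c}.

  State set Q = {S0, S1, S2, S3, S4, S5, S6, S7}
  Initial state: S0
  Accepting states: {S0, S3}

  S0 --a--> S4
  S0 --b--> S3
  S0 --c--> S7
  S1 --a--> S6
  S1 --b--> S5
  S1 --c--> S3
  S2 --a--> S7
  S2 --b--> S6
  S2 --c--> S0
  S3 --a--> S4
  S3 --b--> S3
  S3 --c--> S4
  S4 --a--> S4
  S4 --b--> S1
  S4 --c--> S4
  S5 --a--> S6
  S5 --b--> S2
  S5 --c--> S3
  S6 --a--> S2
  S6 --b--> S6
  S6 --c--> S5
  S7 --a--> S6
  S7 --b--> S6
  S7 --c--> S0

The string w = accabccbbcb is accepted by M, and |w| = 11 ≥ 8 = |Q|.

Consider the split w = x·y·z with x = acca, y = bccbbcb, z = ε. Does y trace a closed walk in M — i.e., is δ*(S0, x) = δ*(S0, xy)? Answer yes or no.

State sequence: S0 -a-> S4 -c-> S4 -c-> S4 -a-> S4 -b-> S1 -c-> S3 -c-> S4 -b-> S1 -b-> S5 -c-> S3 -b-> S3

After x (step 4): S4. After xy (step 11): S3.
They differ (S4 ≠ S3), so y is not a cycle from the state after x; this split is not the one the pumping-lemma construction produces, and pumping y need not keep the string in L(M).

no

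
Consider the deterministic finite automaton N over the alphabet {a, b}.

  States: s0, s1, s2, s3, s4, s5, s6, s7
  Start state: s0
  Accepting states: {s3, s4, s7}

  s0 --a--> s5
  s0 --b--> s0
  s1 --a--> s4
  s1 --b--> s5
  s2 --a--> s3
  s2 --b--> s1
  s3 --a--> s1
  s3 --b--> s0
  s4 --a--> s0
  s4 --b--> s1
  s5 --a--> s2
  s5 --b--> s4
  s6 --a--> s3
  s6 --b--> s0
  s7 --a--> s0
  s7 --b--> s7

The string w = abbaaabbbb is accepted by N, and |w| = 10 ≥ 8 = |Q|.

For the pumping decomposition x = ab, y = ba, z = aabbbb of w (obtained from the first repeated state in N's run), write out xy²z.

abbabaaabbbb

xy^2z = ab·ba·ba·aabbbb = abbabaaabbbb.
Reading y = ba takes N from s4 back to s4, so after x·y·y the machine is still in s4, and z then leads to the accepting state s4. Hence abbabaaabbbb ∈ L(N).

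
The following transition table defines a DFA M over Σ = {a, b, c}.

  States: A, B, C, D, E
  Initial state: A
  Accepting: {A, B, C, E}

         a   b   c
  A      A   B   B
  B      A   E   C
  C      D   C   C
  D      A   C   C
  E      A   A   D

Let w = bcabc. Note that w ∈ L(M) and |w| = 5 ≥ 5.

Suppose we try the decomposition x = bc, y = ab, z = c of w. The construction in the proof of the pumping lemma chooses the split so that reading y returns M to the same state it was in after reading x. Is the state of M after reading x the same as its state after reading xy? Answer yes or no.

Run of M on the first 4 characters of w = b c a b:
  step 0: A  (start)
  step 1: B  (read b: A→B)
  step 2: C  (read c: B→C)
  step 3: D  (read a: C→D)
  step 4: C  (read b: D→C)

After x (step 2): C. After xy (step 4): C.
They match, so y = ab drives M around a cycle from C back to itself; pumping y any number of times keeps M in C before reading z, and xyⁱz ∈ L(M) for every i ≥ 0.

yes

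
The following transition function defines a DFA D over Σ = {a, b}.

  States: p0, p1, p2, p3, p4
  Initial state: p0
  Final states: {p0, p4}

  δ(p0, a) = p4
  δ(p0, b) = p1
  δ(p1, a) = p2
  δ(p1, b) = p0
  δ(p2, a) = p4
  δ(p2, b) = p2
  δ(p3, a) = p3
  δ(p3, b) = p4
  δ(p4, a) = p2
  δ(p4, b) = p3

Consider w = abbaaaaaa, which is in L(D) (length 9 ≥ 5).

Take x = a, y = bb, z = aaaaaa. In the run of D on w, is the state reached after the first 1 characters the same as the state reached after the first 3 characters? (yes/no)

yes

State sequence: p0 -a-> p4 -b-> p3 -b-> p4

After x (step 1): p4. After xy (step 3): p4.
They match, so y = bb drives D around a cycle from p4 back to itself; pumping y any number of times keeps D in p4 before reading z, and xyⁱz ∈ L(D) for every i ≥ 0.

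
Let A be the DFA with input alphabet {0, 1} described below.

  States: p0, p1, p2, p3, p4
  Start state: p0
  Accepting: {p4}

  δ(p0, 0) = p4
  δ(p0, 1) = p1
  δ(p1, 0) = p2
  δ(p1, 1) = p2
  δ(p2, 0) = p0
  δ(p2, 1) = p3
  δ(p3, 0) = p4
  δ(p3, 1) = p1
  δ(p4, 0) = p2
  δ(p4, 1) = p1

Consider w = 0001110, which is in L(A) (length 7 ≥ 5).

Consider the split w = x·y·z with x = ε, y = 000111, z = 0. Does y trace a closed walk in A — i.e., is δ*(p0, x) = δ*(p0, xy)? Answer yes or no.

no

Run of A on the first 6 characters of w = 0 0 0 1 1 1:
  step 0: p0  (start)
  step 1: p4  (read 0: p0→p4)
  step 2: p2  (read 0: p4→p2)
  step 3: p0  (read 0: p2→p0)
  step 4: p1  (read 1: p0→p1)
  step 5: p2  (read 1: p1→p2)
  step 6: p3  (read 1: p2→p3)

After x (step 0): p0. After xy (step 6): p3.
They differ (p0 ≠ p3), so y is not a cycle from the state after x; this split is not the one the pumping-lemma construction produces, and pumping y need not keep the string in L(A).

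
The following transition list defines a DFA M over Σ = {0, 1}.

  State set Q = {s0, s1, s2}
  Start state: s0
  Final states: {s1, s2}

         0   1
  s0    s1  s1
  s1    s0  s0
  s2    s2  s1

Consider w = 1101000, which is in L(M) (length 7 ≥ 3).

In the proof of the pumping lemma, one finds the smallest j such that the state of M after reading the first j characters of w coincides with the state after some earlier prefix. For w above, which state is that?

State sequence: s0 -1-> s1 -1-> s0 -0-> s1 -1-> s0 -0-> s1 -0-> s0 -0-> s1
First repeat at step 2: s0 was already visited.

The earliest repeat is at step j = 2: M is in s0, which it already visited at step i = 0.
With |Q| = 3, pigeonhole forces a state repeat no later than step 3; the substring read between the first and second visits to that state can be pumped.

s0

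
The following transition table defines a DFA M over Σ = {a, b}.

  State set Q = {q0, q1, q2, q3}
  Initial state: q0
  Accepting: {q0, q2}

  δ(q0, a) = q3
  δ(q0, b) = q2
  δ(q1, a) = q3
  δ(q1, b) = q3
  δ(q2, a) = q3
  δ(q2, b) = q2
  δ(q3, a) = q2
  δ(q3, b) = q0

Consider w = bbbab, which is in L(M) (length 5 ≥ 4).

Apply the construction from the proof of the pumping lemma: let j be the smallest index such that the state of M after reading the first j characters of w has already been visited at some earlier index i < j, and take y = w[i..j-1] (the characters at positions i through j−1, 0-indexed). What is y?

Run of M on w = b b b a b:
  step 0: q0  (start)
  step 1: q2  (read b: q0→q2)
  step 2: q2  (read b: q2→q2)   ← first repeat (q2 seen earlier)
  step 3: q2  (read b: q2→q2)
  step 4: q3  (read a: q2→q3)
  step 5: q0  (read b: q3→q0)

So i = 1, j = 2, giving x = w[0:1] = b, y = w[1:2] = b, z = w[2:5] = bab.
Check: |xy| = 2 ≤ 4 and |y| = 1 ≥ 1. Reading y takes M from q2 back to q2, so every xyⁱz is accepted.

b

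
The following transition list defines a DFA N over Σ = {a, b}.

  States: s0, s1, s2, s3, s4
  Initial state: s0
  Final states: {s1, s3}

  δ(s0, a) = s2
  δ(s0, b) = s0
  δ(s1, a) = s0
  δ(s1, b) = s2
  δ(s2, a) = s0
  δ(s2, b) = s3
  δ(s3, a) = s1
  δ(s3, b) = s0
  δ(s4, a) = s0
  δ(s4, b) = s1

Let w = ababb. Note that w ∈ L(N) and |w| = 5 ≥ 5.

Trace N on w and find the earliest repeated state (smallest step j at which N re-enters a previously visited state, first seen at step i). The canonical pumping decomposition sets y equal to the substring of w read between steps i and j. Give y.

State sequence: s0 -a-> s2 -b-> s3 -a-> s1 -b-> s2 -b-> s3
First repeat at step 4: s2 was already visited.

So i = 1, j = 4, giving x = w[0:1] = a, y = w[1:4] = bab, z = w[4:5] = b.
Check: |xy| = 4 ≤ 5 and |y| = 3 ≥ 1. Reading y takes N from s2 back to s2, so every xyⁱz is accepted.
With |Q| = 5, pigeonhole forces a state repeat no later than step 5; the substring read between the first and second visits to that state can be pumped.

bab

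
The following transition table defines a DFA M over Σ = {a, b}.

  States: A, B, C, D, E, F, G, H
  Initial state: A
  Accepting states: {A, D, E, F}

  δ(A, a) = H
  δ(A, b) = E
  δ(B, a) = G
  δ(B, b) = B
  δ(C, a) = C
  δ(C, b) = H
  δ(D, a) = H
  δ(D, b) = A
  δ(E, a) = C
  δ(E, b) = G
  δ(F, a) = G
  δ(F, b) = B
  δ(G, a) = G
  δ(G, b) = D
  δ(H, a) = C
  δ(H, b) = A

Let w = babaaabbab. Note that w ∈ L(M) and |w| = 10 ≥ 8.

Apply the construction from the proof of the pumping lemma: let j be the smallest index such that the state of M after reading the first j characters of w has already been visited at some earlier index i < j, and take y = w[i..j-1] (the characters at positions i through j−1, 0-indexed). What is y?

State sequence: A -b-> E -a-> C -b-> H -a-> C -a-> C -a-> C -b-> H -b-> A -a-> H -b-> A
First repeat at step 4: C was already visited.

So i = 2, j = 4, giving x = w[0:2] = ba, y = w[2:4] = ba, z = w[4:10] = aabbab.
Check: |xy| = 4 ≤ 8 and |y| = 2 ≥ 1. Reading y takes M from C back to C, so every xyⁱz is accepted.
Since M has 8 states, any run of length ≥ 8 visits 8+1 states, so by pigeonhole some state repeats within the first 8 steps — that repeat gives the pumpable loop.

ba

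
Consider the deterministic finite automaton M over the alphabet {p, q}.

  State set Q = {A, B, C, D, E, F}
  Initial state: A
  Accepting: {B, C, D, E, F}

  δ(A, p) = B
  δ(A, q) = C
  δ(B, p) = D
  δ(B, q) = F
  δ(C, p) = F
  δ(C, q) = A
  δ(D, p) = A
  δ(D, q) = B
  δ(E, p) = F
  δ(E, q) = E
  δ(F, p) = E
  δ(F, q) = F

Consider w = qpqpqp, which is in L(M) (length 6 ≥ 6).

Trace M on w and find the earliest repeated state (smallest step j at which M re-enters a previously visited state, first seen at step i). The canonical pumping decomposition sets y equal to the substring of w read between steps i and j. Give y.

q

State sequence: A -q-> C -p-> F -q-> F -p-> E -q-> E -p-> F
First repeat at step 3: F was already visited.

So i = 2, j = 3, giving x = w[0:2] = qp, y = w[2:3] = q, z = w[3:6] = pqp.
Check: |xy| = 3 ≤ 6 and |y| = 1 ≥ 1. Reading y takes M from F back to F, so every xyⁱz is accepted.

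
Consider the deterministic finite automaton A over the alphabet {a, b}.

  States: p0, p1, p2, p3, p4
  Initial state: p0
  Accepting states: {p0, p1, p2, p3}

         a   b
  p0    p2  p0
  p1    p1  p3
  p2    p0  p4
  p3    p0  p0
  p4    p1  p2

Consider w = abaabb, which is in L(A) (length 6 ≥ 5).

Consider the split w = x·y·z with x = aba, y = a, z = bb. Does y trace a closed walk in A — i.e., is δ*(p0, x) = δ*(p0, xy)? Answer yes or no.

Run of A on the first 4 characters of w = a b a a:
  step 0: p0  (start)
  step 1: p2  (read a: p0→p2)
  step 2: p4  (read b: p2→p4)
  step 3: p1  (read a: p4→p1)
  step 4: p1  (read a: p1→p1)

After x (step 3): p1. After xy (step 4): p1.
They match, so y = a drives A around a cycle from p1 back to itself; pumping y any number of times keeps A in p1 before reading z, and xyⁱz ∈ L(A) for every i ≥ 0.

yes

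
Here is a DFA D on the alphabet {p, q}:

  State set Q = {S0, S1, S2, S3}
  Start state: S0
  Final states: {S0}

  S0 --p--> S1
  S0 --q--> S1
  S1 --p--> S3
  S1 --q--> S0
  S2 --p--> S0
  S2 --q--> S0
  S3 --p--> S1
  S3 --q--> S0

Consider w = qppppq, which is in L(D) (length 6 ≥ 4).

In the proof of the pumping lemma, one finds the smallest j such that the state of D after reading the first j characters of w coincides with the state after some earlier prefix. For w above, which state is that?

S1

State sequence: S0 -q-> S1 -p-> S3 -p-> S1 -p-> S3 -p-> S1 -q-> S0
First repeat at step 3: S1 was already visited.

The earliest repeat is at step j = 3: D is in S1, which it already visited at step i = 1.
Pumping length from the standard proof: p = 4 (the number of states). The repeated state found above gives |xy| = j ≤ 4 and |y| = j − i ≥ 1.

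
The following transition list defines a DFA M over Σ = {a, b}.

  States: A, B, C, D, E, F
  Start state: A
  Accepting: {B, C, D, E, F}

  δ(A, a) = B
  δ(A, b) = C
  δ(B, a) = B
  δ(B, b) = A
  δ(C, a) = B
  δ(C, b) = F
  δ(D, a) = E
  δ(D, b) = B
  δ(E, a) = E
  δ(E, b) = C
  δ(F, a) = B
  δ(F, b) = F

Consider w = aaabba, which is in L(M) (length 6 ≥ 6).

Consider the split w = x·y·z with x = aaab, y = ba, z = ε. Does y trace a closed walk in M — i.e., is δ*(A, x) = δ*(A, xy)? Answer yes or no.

no

State sequence: A -a-> B -a-> B -a-> B -b-> A -b-> C -a-> B

After x (step 4): A. After xy (step 6): B.
They differ (A ≠ B), so y is not a cycle from the state after x; this split is not the one the pumping-lemma construction produces, and pumping y need not keep the string in L(M).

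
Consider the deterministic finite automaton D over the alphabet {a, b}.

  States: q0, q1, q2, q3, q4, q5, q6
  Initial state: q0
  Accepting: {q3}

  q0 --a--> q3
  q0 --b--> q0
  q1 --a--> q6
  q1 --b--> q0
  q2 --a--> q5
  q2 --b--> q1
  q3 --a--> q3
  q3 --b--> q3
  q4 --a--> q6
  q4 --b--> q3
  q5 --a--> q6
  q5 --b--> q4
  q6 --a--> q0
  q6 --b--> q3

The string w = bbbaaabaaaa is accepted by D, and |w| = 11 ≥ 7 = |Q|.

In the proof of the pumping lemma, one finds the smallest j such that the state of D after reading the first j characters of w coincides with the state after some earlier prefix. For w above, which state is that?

State sequence: q0 -b-> q0 -b-> q0 -b-> q0 -a-> q3 -a-> q3 -a-> q3 -b-> q3 -a-> q3 -a-> q3 -a-> q3 -a-> q3
First repeat at step 1: q0 was already visited.

The earliest repeat is at step j = 1: D is in q0, which it already visited at step i = 0.
Pumping length from the standard proof: p = 7 (the number of states). The repeated state found above gives |xy| = j ≤ 7 and |y| = j − i ≥ 1.

q0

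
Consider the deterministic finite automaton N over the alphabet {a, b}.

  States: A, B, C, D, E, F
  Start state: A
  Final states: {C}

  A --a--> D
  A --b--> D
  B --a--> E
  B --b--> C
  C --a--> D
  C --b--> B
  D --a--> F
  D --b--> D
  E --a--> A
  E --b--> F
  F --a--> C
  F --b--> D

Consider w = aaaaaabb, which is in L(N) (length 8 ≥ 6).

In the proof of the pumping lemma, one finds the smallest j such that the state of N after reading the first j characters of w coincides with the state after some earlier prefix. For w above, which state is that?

D

Run of N on w = a a a a a a b b:
  step 0: A  (start)
  step 1: D  (read a: A→D)
  step 2: F  (read a: D→F)
  step 3: C  (read a: F→C)
  step 4: D  (read a: C→D)   ← first repeat (D seen earlier)
  step 5: F  (read a: D→F)
  step 6: C  (read a: F→C)
  step 7: B  (read b: C→B)
  step 8: C  (read b: B→C)

The earliest repeat is at step j = 4: N is in D, which it already visited at step i = 1.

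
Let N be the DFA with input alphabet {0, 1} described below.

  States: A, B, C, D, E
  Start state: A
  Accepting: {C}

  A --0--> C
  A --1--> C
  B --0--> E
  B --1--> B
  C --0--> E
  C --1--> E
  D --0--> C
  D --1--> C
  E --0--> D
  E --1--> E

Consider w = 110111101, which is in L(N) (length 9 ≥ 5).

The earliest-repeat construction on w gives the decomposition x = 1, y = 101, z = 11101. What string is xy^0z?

111101

xy⁰z = xz = 1·11101 = 111101.
Reading y = 101 takes N from C back to C, so after x the machine is still in C, and z then leads to the accepting state C. Hence 111101 ∈ L(N).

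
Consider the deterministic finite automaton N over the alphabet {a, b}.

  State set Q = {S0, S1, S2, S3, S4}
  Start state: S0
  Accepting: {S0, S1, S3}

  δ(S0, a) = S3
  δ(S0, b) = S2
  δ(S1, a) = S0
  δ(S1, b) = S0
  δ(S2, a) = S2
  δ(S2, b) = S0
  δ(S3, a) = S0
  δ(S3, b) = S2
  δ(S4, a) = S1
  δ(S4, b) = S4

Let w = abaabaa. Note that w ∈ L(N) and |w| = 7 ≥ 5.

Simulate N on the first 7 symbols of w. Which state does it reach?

State sequence: S0 -a-> S3 -b-> S2 -a-> S2 -a-> S2 -b-> S0 -a-> S3 -a-> S0

After reading 7 characters, N is in state S0.

S0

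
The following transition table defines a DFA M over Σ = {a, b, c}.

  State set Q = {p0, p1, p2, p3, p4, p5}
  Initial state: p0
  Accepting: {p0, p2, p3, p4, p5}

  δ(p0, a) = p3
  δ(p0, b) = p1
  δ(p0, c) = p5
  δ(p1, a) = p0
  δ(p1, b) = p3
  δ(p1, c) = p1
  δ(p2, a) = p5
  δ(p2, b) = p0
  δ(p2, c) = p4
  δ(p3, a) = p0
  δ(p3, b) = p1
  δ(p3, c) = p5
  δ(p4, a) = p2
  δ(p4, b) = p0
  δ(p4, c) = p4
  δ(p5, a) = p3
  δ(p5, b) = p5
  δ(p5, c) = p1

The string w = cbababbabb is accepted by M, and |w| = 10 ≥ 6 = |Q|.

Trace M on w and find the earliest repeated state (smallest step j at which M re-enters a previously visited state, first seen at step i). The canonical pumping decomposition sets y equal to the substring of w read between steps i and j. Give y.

b

Run of M on w = c b a b a b b a b b:
  step 0: p0  (start)
  step 1: p5  (read c: p0→p5)
  step 2: p5  (read b: p5→p5)   ← first repeat (p5 seen earlier)
  step 3: p3  (read a: p5→p3)
  step 4: p1  (read b: p3→p1)
  step 5: p0  (read a: p1→p0)
  step 6: p1  (read b: p0→p1)
  step 7: p3  (read b: p1→p3)
  step 8: p0  (read a: p3→p0)
  step 9: p1  (read b: p0→p1)
  step 10: p3  (read b: p1→p3)

So i = 1, j = 2, giving x = w[0:1] = c, y = w[1:2] = b, z = w[2:10] = ababbabb.
Check: |xy| = 2 ≤ 6 and |y| = 1 ≥ 1. Reading y takes M from p5 back to p5, so every xyⁱz is accepted.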